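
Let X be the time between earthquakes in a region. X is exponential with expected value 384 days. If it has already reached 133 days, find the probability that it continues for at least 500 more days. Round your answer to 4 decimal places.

The rate is λ = 1/384 = 0.00260417 per day.
By the memoryless property, P(X > 133+500 | X > 133) = P(X > 500).
P(X > 500) = e^(−1.3021) ≈ 0.2720.

0.2720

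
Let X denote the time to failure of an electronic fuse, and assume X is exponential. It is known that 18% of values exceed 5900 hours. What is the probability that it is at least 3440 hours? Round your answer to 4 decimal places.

e^(−λ·5900) = 0.18 ⇒ λ = −ln(0.18)/5900 = 0.000290644.
P(X > 3440) = e^(−0.000290644·3440) = e^(−0.99981) ≈ 0.3679.

0.3679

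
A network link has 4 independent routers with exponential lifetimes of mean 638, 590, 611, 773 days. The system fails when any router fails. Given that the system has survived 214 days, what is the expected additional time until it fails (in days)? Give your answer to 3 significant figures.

First-failure rate Σλ = 1/638 + 1/590 + 1/611 + 1/773 = 0.00619264.
By memorylessness the expected residual is 1/Σλ = 161.482 days, regardless of the 214 already elapsed.

161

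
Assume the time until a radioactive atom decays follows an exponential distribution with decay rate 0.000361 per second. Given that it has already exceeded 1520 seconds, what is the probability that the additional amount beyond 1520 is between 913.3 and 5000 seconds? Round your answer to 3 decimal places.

0.555

Memoryless: the residual past 1520 is again Exp(λ).
P(913.3 < residual < 5000) = e^(−λ·913.3) − e^(−λ·5000) = 0.71914 − 0.16447 ≈ 0.555.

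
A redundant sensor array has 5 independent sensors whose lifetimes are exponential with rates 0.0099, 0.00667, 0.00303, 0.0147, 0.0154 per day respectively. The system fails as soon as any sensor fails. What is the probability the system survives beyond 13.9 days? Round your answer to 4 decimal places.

0.5012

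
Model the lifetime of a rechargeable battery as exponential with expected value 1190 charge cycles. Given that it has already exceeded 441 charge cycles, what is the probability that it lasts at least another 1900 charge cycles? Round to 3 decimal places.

The rate is λ = 1/1190 = 0.000840336 per charge cycle.
The exponential is memoryless, so the remaining time is again Exp(λ): the condition X > 441 is irrelevant.
P(X > 1900) = e^(−1.5966) ≈ 0.203.

0.203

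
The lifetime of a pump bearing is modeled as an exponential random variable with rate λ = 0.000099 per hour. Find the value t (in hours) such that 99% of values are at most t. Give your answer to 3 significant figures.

Set 1 − e^(−λt) = 0.99, so t = −ln(0.01)/λ = 4.6052/0.000099 ≈ 46516.9 hours.

46500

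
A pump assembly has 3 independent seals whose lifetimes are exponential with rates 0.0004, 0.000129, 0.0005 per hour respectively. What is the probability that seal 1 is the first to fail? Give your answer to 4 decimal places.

0.3887

The time to first failure is exponential with rate Σλ = 0.0004 + 0.000129 + 0.0005 = 0.001029.
P(seal 1 first) = λ_1/Σλ = 0.0004/0.001029 ≈ 0.3887.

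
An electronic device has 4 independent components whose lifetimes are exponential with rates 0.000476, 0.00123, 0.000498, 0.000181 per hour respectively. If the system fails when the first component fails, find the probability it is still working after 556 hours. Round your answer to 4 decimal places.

0.2655

The time to first failure is exponential with rate Σλ = 0.000476 + 0.00123 + 0.000498 + 0.000181 = 0.002385.
P(min > 556) = e^(−0.002385·556) = e^(−1.3261) ≈ 0.2655.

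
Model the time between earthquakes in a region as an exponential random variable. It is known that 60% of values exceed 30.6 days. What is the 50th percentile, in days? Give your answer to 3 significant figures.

41.5

e^(−λ·30.6) = 0.60 ⇒ λ = −ln(0.60)/30.6 = 0.0166936.
50th percentile: 1 − e^(−λt) = 0.5, t = −ln(0.5)/λ = 41.5216 days.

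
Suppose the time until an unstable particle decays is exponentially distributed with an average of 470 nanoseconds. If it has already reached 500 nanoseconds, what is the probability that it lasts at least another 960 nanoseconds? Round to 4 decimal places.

The rate is λ = 1/470 = 0.00212766 per nanosecond.
P(X > s+t | X > s) = e^(−λ(s+t))/e^(−λs) = e^(−λt), independent of s = 500.
P(X > 960) = e^(−2.0426) ≈ 0.1297.

0.1297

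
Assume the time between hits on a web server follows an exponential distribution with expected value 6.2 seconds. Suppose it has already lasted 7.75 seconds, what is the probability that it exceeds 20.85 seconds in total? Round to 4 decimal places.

0.1209

The rate is λ = 1/6.2 = 0.16129 per second.
P(X > s+t | X > s) = e^(−λ(s+t))/e^(−λs) = e^(−λt), independent of s = 7.75.
P(X > 13.1) = e^(−2.1129) ≈ 0.1209.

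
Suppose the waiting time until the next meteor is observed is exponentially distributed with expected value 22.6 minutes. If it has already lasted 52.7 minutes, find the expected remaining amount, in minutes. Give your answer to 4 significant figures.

The rate is λ = 1/22.6 = 0.0442478 per minute.
By memorylessness, the remaining amount past any threshold is again Exp(λ) with mean 1/λ = 22.6 minutes.

22.60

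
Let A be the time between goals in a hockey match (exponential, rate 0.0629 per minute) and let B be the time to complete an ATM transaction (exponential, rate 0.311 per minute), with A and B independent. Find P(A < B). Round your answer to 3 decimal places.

λ_1 = 0.0629, λ_2 = 0.311.
For independent exponentials, P(A < B) = λ_1/(λ_1+λ_2) = 0.0629/0.3739 ≈ 0.168.

0.168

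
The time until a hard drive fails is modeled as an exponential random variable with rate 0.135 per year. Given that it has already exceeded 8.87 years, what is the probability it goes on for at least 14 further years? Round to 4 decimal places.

0.1511

The exponential is memoryless, so the remaining time is again Exp(λ): the condition X > 8.87 is irrelevant.
P(X > 14) = e^(−1.89) ≈ 0.1511.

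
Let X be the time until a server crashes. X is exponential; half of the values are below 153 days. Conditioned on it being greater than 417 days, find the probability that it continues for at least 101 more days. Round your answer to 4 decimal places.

0.6328

For an exponential, median = ln(2)/λ, so λ = ln 2 / 153 = 0.00453037 per day.
By the memoryless property, P(X > 417+101 | X > 417) = P(X > 101).
P(X > 101) = e^(−0.45757) ≈ 0.6328.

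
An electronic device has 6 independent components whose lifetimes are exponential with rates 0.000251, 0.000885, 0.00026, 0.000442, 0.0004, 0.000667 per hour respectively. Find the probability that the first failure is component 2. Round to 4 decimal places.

The time to first failure is exponential with rate Σλ = 0.000251 + 0.000885 + 0.00026 + 0.000442 + 0.0004 + 0.000667 = 0.002905.
P(component 2 first) = λ_2/Σλ = 0.000885/0.002905 ≈ 0.3046.

0.3046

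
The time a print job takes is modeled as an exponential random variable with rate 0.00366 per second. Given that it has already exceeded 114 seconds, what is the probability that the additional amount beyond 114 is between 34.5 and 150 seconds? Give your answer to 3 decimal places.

0.304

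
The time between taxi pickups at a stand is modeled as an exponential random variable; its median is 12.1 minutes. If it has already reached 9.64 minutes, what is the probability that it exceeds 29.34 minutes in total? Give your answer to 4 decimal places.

0.3235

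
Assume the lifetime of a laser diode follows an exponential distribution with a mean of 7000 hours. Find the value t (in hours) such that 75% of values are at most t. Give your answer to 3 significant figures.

The rate is λ = 1/7000 = 0.000142857 per hour.
Set 1 − e^(−λt) = 0.75, so t = −ln(0.25)/λ = 1.3863/0.000142857 ≈ 9704.06 hours.

9700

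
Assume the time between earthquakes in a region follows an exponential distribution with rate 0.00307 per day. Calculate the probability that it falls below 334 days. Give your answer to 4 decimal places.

P(X ≤ 334) = 1 − e^(−λ·334) = 1 − e^(−1.0254) ≈ 0.6413.

0.6413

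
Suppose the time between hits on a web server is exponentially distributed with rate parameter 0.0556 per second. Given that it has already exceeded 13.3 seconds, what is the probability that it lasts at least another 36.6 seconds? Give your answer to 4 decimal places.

0.1307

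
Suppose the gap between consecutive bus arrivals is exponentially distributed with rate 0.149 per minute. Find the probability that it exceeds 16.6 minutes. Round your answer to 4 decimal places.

0.0843

P(X > 16.6) = e^(−λ·16.6) = e^(−2.4734) ≈ 0.0843.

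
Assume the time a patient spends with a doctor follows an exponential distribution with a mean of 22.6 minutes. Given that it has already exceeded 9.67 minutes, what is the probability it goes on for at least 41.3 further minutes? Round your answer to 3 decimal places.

The rate is λ = 1/22.6 = 0.0442478 per minute.
The exponential is memoryless, so the remaining time is again Exp(λ): the condition X > 9.67 is irrelevant.
P(X > 41.3) = e^(−1.8274) ≈ 0.161.

0.161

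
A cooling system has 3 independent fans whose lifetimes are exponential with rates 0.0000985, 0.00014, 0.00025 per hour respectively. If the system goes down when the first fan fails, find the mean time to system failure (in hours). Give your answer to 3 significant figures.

The time to first failure is exponential with rate Σλ = 0.0000985 + 0.00014 + 0.00025 = 0.0004885.
E[min] = 1/Σλ = 1/0.0004885 = 2047.08 hours.

2050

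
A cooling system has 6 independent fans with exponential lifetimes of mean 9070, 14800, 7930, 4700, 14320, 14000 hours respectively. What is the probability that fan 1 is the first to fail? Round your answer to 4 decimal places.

0.1676

Rates: λ_i = 1/mean_i → 0.000110254, 0.0000675676, 0.000126103, 0.000212766, 0.0000698324, 0.0000714286; Σλ = 0.000657951.
P(fan 1 first) = λ_1/Σλ = 0.000110254/0.000657951 ≈ 0.1676.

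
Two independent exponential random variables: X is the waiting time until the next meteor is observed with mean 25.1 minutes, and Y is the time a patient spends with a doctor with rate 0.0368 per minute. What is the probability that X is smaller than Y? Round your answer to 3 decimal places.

0.520

λ_1 = 1/25.1 = 0.0398406, λ_2 = 0.0368.
For independent exponentials, P(X < Y) = λ_1/(λ_1+λ_2) = 0.0398406/0.0766406 ≈ 0.520.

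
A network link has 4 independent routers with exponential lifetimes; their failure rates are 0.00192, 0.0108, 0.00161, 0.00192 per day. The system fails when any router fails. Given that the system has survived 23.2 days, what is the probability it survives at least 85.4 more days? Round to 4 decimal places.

0.2496

Time to first failure ~ Exp(Σλ) with Σλ = 0.01625.
By memorylessness, P(T > 23.2+85.4 | T > 23.2) = P(T > 85.4) = e^(−0.01625·85.4) ≈ 0.2496.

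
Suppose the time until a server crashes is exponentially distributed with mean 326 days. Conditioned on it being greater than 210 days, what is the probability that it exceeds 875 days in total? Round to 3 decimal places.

0.130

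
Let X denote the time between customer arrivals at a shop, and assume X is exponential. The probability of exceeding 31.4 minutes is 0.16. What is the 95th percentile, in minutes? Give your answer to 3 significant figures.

e^(−λ·31.4) = 0.16 ⇒ λ = −ln(0.16)/31.4 = 0.0583625.
95th percentile: 1 − e^(−λt) = 0.95, t = −ln(0.05)/λ = 51.3298 minutes.

51.3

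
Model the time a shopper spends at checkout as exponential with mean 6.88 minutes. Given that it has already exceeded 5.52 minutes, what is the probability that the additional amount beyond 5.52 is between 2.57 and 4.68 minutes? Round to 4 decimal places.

0.1818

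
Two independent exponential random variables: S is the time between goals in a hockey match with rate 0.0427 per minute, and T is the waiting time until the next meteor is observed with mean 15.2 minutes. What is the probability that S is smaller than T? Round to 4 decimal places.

0.3936

λ_1 = 0.0427, λ_2 = 1/15.2 = 0.0657895.
For independent exponentials, P(S < T) = λ_1/(λ_1+λ_2) = 0.0427/0.108489 ≈ 0.3936.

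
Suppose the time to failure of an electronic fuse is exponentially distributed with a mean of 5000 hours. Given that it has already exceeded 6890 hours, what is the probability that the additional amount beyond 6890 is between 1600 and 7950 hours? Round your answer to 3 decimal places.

0.522

The rate is λ = 1/5000 = 0.0002 per hour.
Memoryless: the residual past 6890 is again Exp(λ).
P(1600 < residual < 7950) = e^(−λ·1600) − e^(−λ·7950) = 0.72615 − 0.20393 ≈ 0.522.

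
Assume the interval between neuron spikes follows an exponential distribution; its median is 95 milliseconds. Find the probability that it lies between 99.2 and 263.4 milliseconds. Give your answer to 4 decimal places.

For an exponential, median = ln(2)/λ, so λ = ln 2 / 95 = 0.00729629 per millisecond.
P(99.2 < X < 263.4) = e^(−λ·99.2) − e^(−λ·263.4) = 0.48491 − 0.14634 ≈ 0.3386.

0.3386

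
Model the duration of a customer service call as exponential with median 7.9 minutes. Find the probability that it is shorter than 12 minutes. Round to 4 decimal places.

0.6511

For an exponential, median = ln(2)/λ, so λ = ln 2 / 7.9 = 0.0877401 per minute.
P(X ≤ 12) = 1 − e^(−λ·12) = 1 − e^(−1.0529) ≈ 0.6511.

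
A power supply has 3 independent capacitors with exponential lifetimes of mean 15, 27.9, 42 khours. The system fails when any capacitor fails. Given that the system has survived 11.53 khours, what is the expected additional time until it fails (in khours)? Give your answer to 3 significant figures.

7.92

First-failure rate Σλ = 1/15 + 1/27.9 + 1/42 = 0.126318.
By memorylessness the expected residual is 1/Σλ = 7.9165 khours, regardless of the 11.53 already elapsed.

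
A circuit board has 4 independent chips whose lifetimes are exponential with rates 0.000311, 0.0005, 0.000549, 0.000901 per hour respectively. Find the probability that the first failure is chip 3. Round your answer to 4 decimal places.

0.2428

The time to first failure is exponential with rate Σλ = 0.000311 + 0.0005 + 0.000549 + 0.000901 = 0.002261.
P(chip 3 first) = λ_3/Σλ = 0.000549/0.002261 ≈ 0.2428.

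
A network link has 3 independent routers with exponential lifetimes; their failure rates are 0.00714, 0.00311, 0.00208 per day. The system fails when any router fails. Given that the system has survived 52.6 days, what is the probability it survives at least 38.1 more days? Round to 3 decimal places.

0.625

Time to first failure ~ Exp(Σλ) with Σλ = 0.01233.
By memorylessness, P(T > 52.6+38.1 | T > 52.6) = P(T > 38.1) = e^(−0.01233·38.1) ≈ 0.625.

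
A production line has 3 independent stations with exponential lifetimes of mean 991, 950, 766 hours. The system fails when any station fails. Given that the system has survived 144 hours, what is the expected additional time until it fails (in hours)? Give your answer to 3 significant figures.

First-failure rate Σλ = 1/991 + 1/950 + 1/766 = 0.0033672.
By memorylessness the expected residual is 1/Σλ = 296.983 hours, regardless of the 144 already elapsed.

297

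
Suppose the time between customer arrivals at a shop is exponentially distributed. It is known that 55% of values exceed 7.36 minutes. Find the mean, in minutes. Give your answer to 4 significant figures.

12.31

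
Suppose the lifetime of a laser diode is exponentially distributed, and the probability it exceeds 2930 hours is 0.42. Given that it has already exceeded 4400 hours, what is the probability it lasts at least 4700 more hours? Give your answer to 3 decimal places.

0.249

From e^(−λ·2930) = 0.42, λ = −ln(0.42)/2930 = 0.000296075.
Memoryless: P(X > 4400+4700 | X > 4400) = P(X > 4700) = e^(−0.000296075·4700) ≈ 0.249.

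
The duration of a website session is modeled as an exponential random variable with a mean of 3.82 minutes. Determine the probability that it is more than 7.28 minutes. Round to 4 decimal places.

0.1487

The rate is λ = 1/3.82 = 0.26178 per minute.
P(X > 7.28) = e^(−λ·7.28) = e^(−1.9058) ≈ 0.1487.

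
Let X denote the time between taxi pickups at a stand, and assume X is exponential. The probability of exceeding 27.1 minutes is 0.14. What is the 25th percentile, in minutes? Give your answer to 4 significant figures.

3.965

e^(−λ·27.1) = 0.14 ⇒ λ = −ln(0.14)/27.1 = 0.0725503.
25th percentile: 1 − e^(−λt) = 0.25, t = −ln(0.75)/λ = 3.96528 minutes.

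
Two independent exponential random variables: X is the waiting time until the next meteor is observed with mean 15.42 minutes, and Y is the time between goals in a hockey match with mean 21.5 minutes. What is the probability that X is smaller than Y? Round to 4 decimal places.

0.5823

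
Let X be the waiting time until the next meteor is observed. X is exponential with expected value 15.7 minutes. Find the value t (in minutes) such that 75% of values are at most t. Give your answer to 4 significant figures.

The rate is λ = 1/15.7 = 0.0636943 per minute.
Set 1 − e^(−λt) = 0.75, so t = −ln(0.25)/λ = 1.3863/0.0636943 ≈ 21.7648 minutes.

21.76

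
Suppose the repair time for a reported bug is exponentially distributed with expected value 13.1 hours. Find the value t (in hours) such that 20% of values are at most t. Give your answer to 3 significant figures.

The rate is λ = 1/13.1 = 0.0763359 per hour.
Set 1 − e^(−λt) = 0.2, so t = −ln(0.8)/λ = 0.22314/0.0763359 ≈ 2.92318 hours.

2.92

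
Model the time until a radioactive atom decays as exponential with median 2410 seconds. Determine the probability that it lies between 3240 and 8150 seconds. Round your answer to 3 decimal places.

0.298

For an exponential, median = ln(2)/λ, so λ = ln 2 / 2410 = 0.000287613 per second.
P(3240 < X < 8150) = e^(−λ·3240) − e^(−λ·8150) = 0.39382 − 0.09594 ≈ 0.298.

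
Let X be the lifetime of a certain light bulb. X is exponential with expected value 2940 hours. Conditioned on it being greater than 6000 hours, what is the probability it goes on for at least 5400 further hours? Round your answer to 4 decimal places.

The rate is λ = 1/2940 = 0.000340136 per hour.
By the memoryless property, P(X > 6000+5400 | X > 6000) = P(X > 5400).
P(X > 5400) = e^(−1.8367) ≈ 0.1593.

0.1593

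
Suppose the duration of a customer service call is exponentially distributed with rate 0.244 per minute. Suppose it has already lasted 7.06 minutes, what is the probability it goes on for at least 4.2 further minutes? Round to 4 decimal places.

0.3589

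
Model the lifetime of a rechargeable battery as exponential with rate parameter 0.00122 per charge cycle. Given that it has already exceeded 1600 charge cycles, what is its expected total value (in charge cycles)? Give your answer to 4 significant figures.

By memorylessness, E[X | X > 1600] = 1600 + 1/λ = 1600 + 819.672 = 2419.67 charge cycles.

2420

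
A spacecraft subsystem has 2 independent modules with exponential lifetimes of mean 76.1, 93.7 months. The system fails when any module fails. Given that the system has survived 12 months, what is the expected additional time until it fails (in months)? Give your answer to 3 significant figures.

42.0

First-failure rate Σλ = 1/76.1 + 1/93.7 = 0.023813.
By memorylessness the expected residual is 1/Σλ = 41.9939 months, regardless of the 12 already elapsed.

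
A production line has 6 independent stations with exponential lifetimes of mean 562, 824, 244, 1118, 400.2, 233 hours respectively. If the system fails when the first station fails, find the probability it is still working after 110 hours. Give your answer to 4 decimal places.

The first failure time is exponential with rate Σλ_i = 1/562 + 1/824 + 1/244 + 1/1118 + 1/400.2 + 1/233 = 0.0147764 per hour.
P(min > 110) = e^(−0.0147764·110) = e^(−1.6254) ≈ 0.1968.

0.1968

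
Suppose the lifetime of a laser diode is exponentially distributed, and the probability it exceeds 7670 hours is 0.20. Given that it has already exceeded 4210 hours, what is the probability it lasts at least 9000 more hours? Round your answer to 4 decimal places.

From e^(−λ·7670) = 0.20, λ = −ln(0.20)/7670 = 0.000209835.
Memoryless: P(X > 4210+9000 | X > 4210) = P(X > 9000) = e^(−0.000209835·9000) ≈ 0.1513.

0.1513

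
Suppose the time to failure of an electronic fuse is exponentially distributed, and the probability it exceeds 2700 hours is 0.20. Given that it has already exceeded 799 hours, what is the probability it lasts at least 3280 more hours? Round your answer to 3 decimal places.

From e^(−λ·2700) = 0.20, λ = −ln(0.20)/2700 = 0.000596088.
Memoryless: P(X > 799+3280 | X > 799) = P(X > 3280) = e^(−0.000596088·3280) ≈ 0.142.

0.142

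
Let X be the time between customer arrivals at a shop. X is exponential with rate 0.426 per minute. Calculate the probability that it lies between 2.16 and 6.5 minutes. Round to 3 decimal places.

P(2.16 < X < 6.5) = e^(−λ·2.16) − e^(−λ·6.5) = 0.39846 − 0.06272 ≈ 0.336.

0.336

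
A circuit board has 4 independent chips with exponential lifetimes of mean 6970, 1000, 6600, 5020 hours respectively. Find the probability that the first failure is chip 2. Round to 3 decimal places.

0.669

Rates: λ_i = 1/mean_i → 0.000143472, 0.001, 0.000151515, 0.000199203; Σλ = 0.00149419.
P(chip 2 first) = λ_2/Σλ = 0.001/0.00149419 ≈ 0.669.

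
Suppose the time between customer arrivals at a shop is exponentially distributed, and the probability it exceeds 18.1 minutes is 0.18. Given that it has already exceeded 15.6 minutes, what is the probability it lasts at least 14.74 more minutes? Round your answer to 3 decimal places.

0.247

From e^(−λ·18.1) = 0.18, λ = −ln(0.18)/18.1 = 0.0947402.
Memoryless: P(X > 15.6+14.74 | X > 15.6) = P(X > 14.74) = e^(−0.0947402·14.74) ≈ 0.247.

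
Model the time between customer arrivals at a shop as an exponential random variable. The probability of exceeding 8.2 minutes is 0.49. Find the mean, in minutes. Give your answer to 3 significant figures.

11.5

e^(−λ·8.2) = 0.49 ⇒ λ = −ln(0.49)/8.2 = 0.0869939.
Mean = 1/λ = 11.4951 minutes.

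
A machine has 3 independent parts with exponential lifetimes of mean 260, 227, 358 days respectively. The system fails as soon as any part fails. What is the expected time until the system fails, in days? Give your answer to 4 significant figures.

90.54

The first failure time is exponential with rate Σλ_i = 1/260 + 1/227 + 1/358 = 0.0110447 per day.
E[min] = 1/Σλ = 1/0.0110447 = 90.5409 days.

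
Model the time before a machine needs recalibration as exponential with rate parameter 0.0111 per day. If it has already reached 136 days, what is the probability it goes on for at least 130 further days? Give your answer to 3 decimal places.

By the memoryless property, P(X > 136+130 | X > 136) = P(X > 130).
P(X > 130) = e^(−1.443) ≈ 0.236.

0.236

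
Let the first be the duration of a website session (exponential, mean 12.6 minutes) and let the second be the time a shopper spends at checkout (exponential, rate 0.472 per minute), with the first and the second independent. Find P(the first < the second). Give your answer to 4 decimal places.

λ_1 = 1/12.6 = 0.0793651, λ_2 = 0.472.
For independent exponentials, P(the first < the second) = λ_1/(λ_1+λ_2) = 0.0793651/0.551365 ≈ 0.1439.

0.1439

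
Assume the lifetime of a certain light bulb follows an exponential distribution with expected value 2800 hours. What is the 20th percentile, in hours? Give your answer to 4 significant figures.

The rate is λ = 1/2800 = 0.000357143 per hour.
Set 1 − e^(−λt) = 0.2, so t = −ln(0.8)/λ = 0.22314/0.000357143 ≈ 624.802 hours.

624.8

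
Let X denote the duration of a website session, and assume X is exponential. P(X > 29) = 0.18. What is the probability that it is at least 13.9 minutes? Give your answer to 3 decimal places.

e^(−λ·29) = 0.18 ⇒ λ = −ln(0.18)/29 = 0.059131.
P(X > 13.9) = e^(−0.059131·13.9) = e^(−0.82192) ≈ 0.440.

0.440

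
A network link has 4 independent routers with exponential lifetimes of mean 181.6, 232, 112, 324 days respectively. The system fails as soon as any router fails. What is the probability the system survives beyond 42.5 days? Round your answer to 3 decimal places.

The first failure time is exponential with rate Σλ_i = 1/181.6 + 1/232 + 1/112 + 1/324 = 0.0218319 per day.
P(min > 42.5) = e^(−0.0218319·42.5) = e^(−0.92786) ≈ 0.395.

0.395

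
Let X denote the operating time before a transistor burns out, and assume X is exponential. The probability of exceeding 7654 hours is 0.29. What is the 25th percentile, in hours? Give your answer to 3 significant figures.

1780

e^(−λ·7654) = 0.29 ⇒ λ = −ln(0.29)/7654 = 0.000161729.
25th percentile: 1 − e^(−λt) = 0.25, t = −ln(0.75)/λ = 1778.79 hours.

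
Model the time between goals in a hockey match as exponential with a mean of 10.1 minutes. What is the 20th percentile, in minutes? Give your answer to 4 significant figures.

2.254

The rate is λ = 1/10.1 = 0.0990099 per minute.
Set 1 − e^(−λt) = 0.2, so t = −ln(0.8)/λ = 0.22314/0.0990099 ≈ 2.25375 minutes.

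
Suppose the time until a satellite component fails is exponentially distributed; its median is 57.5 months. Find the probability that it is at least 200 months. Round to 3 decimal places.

0.090

For an exponential, median = ln(2)/λ, so λ = ln 2 / 57.5 = 0.0120547 per month.
P(X > 200) = e^(−λ·200) = e^(−2.4109) ≈ 0.090.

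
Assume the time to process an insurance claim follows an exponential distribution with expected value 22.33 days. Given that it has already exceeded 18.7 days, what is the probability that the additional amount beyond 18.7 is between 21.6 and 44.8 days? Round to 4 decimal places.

The rate is λ = 1/22.33 = 0.0447828 per day.
Memoryless: the residual past 18.7 is again Exp(λ).
P(21.6 < residual < 44.8) = e^(−λ·21.6) − e^(−λ·44.8) = 0.38010 − 0.13449 ≈ 0.2456.

0.2456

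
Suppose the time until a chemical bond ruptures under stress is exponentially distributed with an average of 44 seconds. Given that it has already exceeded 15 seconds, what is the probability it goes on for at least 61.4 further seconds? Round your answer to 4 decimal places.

0.2477

The rate is λ = 1/44 = 0.0227273 per second.
By the memoryless property, P(X > 15+61.4 | X > 15) = P(X > 61.4).
P(X > 61.4) = e^(−1.3955) ≈ 0.2477.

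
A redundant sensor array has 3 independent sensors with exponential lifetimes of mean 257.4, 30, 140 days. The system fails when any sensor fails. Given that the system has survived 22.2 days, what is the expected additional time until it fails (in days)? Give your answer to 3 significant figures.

First-failure rate Σλ = 1/257.4 + 1/30 + 1/140 = 0.0443612.
By memorylessness the expected residual is 1/Σλ = 22.5422 days, regardless of the 22.2 already elapsed.

22.5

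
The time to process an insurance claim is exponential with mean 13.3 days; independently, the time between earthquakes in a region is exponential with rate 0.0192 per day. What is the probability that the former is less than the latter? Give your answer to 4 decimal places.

0.7966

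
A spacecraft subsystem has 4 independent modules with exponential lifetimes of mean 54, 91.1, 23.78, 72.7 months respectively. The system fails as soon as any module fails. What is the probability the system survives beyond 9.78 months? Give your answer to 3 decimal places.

0.434

The first failure time is exponential with rate Σλ_i = 1/54 + 1/91.1 + 1/23.78 + 1/72.7 = 0.0853028 per month.
P(min > 9.78) = e^(−0.0853028·9.78) = e^(−0.83426) ≈ 0.434.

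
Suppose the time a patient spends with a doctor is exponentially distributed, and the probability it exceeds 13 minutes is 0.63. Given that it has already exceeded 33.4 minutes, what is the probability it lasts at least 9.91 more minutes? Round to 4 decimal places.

From e^(−λ·13) = 0.63, λ = −ln(0.63)/13 = 0.0355412.
Memoryless: P(X > 33.4+9.91 | X > 33.4) = P(X > 9.91) = e^(−0.0355412·9.91) ≈ 0.7031.

0.7031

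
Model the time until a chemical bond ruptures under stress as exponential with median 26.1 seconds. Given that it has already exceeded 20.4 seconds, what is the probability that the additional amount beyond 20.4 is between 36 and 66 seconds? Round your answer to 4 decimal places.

For an exponential, median = ln(2)/λ, so λ = ln 2 / 26.1 = 0.0265574 per second.
Memoryless: the residual past 20.4 is again Exp(λ).
P(36 < residual < 66) = e^(−λ·36) − e^(−λ·66) = 0.38440 − 0.17329 ≈ 0.2111.

0.2111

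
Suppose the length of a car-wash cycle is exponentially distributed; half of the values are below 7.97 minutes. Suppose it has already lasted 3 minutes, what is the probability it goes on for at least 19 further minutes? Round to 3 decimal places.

0.192

For an exponential, median = ln(2)/λ, so λ = ln 2 / 7.97 = 0.0869695 per minute.
P(X > s+t | X > s) = e^(−λ(s+t))/e^(−λs) = e^(−λt), independent of s = 3.
P(X > 19) = e^(−1.6524) ≈ 0.192.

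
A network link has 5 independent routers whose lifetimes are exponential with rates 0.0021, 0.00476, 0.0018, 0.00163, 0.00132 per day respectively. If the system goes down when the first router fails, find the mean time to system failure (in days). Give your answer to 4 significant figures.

The time to first failure is exponential with rate Σλ = 0.0021 + 0.00476 + 0.0018 + 0.00163 + 0.00132 = 0.01161.
E[min] = 1/Σλ = 1/0.01161 = 86.1326 days.

86.13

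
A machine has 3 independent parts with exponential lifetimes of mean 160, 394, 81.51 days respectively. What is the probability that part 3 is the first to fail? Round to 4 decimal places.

0.5826

Rates: λ_i = 1/mean_i → 0.00625, 0.00253807, 0.0122684; Σλ = 0.0210565.
P(part 3 first) = λ_3/Σλ = 0.0122684/0.0210565 ≈ 0.5826.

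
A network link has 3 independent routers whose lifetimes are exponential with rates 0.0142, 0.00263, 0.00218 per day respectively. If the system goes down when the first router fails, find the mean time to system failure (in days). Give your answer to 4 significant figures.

52.60

The time to first failure is exponential with rate Σλ = 0.0142 + 0.00263 + 0.00218 = 0.01901.
E[min] = 1/Σλ = 1/0.01901 = 52.6039 days.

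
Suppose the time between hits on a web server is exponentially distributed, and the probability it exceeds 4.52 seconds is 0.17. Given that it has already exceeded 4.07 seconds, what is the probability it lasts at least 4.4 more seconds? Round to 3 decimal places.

From e^(−λ·4.52) = 0.17, λ = −ln(0.17)/4.52 = 0.392026.
Memoryless: P(X > 4.07+4.4 | X > 4.07) = P(X > 4.4) = e^(−0.392026·4.4) ≈ 0.178.

0.178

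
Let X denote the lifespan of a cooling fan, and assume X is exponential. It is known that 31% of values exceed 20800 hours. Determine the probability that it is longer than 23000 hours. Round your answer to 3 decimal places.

0.274

e^(−λ·20800) = 0.31 ⇒ λ = −ln(0.31)/20800 = 0.0000563069.
P(X > 23000) = e^(−0.0000563069·23000) = e^(−1.2951) ≈ 0.274.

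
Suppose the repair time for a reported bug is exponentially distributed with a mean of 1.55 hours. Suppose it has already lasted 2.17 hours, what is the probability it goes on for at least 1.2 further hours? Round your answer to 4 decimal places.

0.4611

The rate is λ = 1/1.55 = 0.645161 per hour.
The exponential is memoryless, so the remaining time is again Exp(λ): the condition X > 2.17 is irrelevant.
P(X > 1.2) = e^(−0.77419) ≈ 0.4611.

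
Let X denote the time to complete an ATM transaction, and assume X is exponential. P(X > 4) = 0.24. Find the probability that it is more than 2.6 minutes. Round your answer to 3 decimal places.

e^(−λ·4) = 0.24 ⇒ λ = −ln(0.24)/4 = 0.356779.
P(X > 2.6) = e^(−0.356779·2.6) = e^(−0.92763) ≈ 0.395.

0.395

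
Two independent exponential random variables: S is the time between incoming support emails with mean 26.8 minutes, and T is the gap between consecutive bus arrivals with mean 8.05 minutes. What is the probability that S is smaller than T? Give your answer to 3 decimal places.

λ_1 = 1/26.8 = 0.0373134, λ_2 = 1/8.05 = 0.124224.
For independent exponentials, P(S < T) = λ_1/(λ_1+λ_2) = 0.0373134/0.161537 ≈ 0.231.

0.231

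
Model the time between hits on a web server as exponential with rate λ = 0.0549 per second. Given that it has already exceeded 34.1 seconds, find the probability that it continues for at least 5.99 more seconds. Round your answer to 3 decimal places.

0.720

P(X > s+t | X > s) = e^(−λ(s+t))/e^(−λs) = e^(−λt), independent of s = 34.1.
P(X > 5.99) = e^(−0.32885) ≈ 0.720.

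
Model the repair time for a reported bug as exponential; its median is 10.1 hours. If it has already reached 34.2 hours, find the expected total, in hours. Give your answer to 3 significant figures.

48.8

For an exponential, median = ln(2)/λ, so λ = ln 2 / 10.1 = 0.0686284 per hour.
By memorylessness, E[X | X > 34.2] = 34.2 + 1/λ = 34.2 + 14.5712 = 48.7712 hours.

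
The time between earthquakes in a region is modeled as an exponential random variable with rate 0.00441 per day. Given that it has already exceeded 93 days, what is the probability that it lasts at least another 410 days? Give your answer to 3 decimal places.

P(X > s+t | X > s) = e^(−λ(s+t))/e^(−λs) = e^(−λt), independent of s = 93.
P(X > 410) = e^(−1.8081) ≈ 0.164.

0.164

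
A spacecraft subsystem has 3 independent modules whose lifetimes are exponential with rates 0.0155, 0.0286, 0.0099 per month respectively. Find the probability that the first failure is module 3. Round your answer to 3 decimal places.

0.183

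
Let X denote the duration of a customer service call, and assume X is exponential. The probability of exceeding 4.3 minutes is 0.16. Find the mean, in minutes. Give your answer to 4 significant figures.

e^(−λ·4.3) = 0.16 ⇒ λ = −ln(0.16)/4.3 = 0.426182.
Mean = 1/λ = 2.34642 minutes.

2.346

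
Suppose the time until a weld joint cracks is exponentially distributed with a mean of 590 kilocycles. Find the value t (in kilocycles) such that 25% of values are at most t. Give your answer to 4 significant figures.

169.7

The rate is λ = 1/590 = 0.00169492 per kilocycle.
Set 1 − e^(−λt) = 0.25, so t = −ln(0.75)/λ = 0.28768/0.00169492 ≈ 169.732 kilocycles.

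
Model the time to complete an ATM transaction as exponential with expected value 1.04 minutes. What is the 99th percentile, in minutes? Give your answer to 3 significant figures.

4.79

The rate is λ = 1/1.04 = 0.961538 per minute.
Set 1 − e^(−λt) = 0.99, so t = −ln(0.01)/λ = 4.6052/0.961538 ≈ 4.78938 minutes.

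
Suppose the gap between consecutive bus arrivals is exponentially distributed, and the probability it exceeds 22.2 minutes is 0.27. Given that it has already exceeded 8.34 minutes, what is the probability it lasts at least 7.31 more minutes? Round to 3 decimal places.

From e^(−λ·22.2) = 0.27, λ = −ln(0.27)/22.2 = 0.058979.
Memoryless: P(X > 8.34+7.31 | X > 8.34) = P(X > 7.31) = e^(−0.058979·7.31) ≈ 0.650.

0.650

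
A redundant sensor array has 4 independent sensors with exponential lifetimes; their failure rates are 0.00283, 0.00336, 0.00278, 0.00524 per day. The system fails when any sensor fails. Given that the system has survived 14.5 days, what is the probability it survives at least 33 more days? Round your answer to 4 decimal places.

Time to first failure ~ Exp(Σλ) with Σλ = 0.01421.
By memorylessness, P(T > 14.5+33 | T > 14.5) = P(T > 33) = e^(−0.01421·33) ≈ 0.6257.

0.6257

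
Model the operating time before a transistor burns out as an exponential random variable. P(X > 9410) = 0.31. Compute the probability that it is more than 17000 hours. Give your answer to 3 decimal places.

0.121

e^(−λ·9410) = 0.31 ⇒ λ = −ln(0.31)/9410 = 0.000124462.
P(X > 17000) = e^(−0.000124462·17000) = e^(−2.1158) ≈ 0.121.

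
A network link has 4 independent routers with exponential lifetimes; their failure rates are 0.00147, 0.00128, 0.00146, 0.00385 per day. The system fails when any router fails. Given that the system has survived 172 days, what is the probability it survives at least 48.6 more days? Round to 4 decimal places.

Time to first failure ~ Exp(Σλ) with Σλ = 0.00806.
By memorylessness, P(T > 172+48.6 | T > 172) = P(T > 48.6) = e^(−0.00806·48.6) ≈ 0.6759.

0.6759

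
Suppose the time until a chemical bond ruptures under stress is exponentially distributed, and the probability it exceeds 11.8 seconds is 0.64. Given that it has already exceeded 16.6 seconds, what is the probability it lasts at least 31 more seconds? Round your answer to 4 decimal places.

From e^(−λ·11.8) = 0.64, λ = −ln(0.64)/11.8 = 0.0378209.
Memoryless: P(X > 16.6+31 | X > 16.6) = P(X > 31) = e^(−0.0378209·31) ≈ 0.3096.

0.3096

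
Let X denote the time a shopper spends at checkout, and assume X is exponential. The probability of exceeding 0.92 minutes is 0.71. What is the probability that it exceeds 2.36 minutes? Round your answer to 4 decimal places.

0.4154

e^(−λ·0.92) = 0.71 ⇒ λ = −ln(0.71)/0.92 = 0.372272.
P(X > 2.36) = e^(−0.372272·2.36) = e^(−0.87856) ≈ 0.4154.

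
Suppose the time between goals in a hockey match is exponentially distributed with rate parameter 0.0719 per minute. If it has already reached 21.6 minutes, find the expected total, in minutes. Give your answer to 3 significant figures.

35.5

By memorylessness, E[X | X > 21.6] = 21.6 + 1/λ = 21.6 + 13.9082 = 35.5082 minutes.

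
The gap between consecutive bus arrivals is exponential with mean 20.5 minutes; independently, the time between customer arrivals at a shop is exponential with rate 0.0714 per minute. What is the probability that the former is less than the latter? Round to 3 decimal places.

λ_1 = 1/20.5 = 0.0487805, λ_2 = 0.0714.
For independent exponentials, P(the former < the latter) = λ_1/(λ_1+λ_2) = 0.0487805/0.12018 ≈ 0.406.

0.406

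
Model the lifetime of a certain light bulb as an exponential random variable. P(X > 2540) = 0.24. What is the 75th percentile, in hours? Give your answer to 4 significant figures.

2467

e^(−λ·2540) = 0.24 ⇒ λ = −ln(0.24)/2540 = 0.000561857.
75th percentile: 1 − e^(−λt) = 0.75, t = −ln(0.25)/λ = 2467.34 hours.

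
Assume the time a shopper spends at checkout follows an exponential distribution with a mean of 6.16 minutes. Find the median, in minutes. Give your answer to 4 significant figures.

4.270

The rate is λ = 1/6.16 = 0.162338 per minute.
Set 1 − e^(−λt) = 0.5, so t = −ln(0.5)/λ = 0.69315/0.162338 ≈ 4.26979 minutes.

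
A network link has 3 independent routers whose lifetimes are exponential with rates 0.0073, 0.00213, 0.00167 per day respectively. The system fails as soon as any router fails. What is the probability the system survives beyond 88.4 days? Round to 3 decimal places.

The time to first failure is exponential with rate Σλ = 0.0073 + 0.00213 + 0.00167 = 0.0111.
P(min > 88.4) = e^(−0.0111·88.4) = e^(−0.98124) ≈ 0.375.

0.375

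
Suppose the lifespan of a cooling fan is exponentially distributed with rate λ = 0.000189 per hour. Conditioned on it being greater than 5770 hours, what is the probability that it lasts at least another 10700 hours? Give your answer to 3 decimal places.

By the memoryless property, P(X > 5770+10700 | X > 5770) = P(X > 10700).
P(X > 10700) = e^(−2.0223) ≈ 0.132.

0.132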